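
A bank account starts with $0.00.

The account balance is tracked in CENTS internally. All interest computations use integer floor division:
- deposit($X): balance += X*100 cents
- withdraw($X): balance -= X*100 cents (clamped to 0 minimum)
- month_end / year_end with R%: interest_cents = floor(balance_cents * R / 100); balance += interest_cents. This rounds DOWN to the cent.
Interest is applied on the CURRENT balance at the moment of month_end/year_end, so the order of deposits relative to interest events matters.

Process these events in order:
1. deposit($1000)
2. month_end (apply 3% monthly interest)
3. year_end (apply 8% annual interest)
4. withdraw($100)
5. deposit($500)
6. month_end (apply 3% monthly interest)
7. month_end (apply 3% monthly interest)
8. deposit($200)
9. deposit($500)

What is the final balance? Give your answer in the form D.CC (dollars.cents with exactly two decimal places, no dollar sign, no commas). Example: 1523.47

After 1 (deposit($1000)): balance=$1000.00 total_interest=$0.00
After 2 (month_end (apply 3% monthly interest)): balance=$1030.00 total_interest=$30.00
After 3 (year_end (apply 8% annual interest)): balance=$1112.40 total_interest=$112.40
After 4 (withdraw($100)): balance=$1012.40 total_interest=$112.40
After 5 (deposit($500)): balance=$1512.40 total_interest=$112.40
After 6 (month_end (apply 3% monthly interest)): balance=$1557.77 total_interest=$157.77
After 7 (month_end (apply 3% monthly interest)): balance=$1604.50 total_interest=$204.50
After 8 (deposit($200)): balance=$1804.50 total_interest=$204.50
After 9 (deposit($500)): balance=$2304.50 total_interest=$204.50

Answer: 2304.50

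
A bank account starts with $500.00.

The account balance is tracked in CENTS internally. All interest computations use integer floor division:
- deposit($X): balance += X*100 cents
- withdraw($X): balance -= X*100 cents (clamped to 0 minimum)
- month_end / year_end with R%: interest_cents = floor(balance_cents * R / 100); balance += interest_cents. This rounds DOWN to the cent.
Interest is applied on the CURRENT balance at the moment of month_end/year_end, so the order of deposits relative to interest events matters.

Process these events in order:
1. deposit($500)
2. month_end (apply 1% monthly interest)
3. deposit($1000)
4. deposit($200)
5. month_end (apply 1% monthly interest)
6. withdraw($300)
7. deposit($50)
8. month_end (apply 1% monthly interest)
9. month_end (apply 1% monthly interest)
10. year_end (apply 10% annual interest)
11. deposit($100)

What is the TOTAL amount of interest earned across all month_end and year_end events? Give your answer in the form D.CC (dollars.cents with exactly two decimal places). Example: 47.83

After 1 (deposit($500)): balance=$1000.00 total_interest=$0.00
After 2 (month_end (apply 1% monthly interest)): balance=$1010.00 total_interest=$10.00
After 3 (deposit($1000)): balance=$2010.00 total_interest=$10.00
After 4 (deposit($200)): balance=$2210.00 total_interest=$10.00
After 5 (month_end (apply 1% monthly interest)): balance=$2232.10 total_interest=$32.10
After 6 (withdraw($300)): balance=$1932.10 total_interest=$32.10
After 7 (deposit($50)): balance=$1982.10 total_interest=$32.10
After 8 (month_end (apply 1% monthly interest)): balance=$2001.92 total_interest=$51.92
After 9 (month_end (apply 1% monthly interest)): balance=$2021.93 total_interest=$71.93
After 10 (year_end (apply 10% annual interest)): balance=$2224.12 total_interest=$274.12
After 11 (deposit($100)): balance=$2324.12 total_interest=$274.12

Answer: 274.12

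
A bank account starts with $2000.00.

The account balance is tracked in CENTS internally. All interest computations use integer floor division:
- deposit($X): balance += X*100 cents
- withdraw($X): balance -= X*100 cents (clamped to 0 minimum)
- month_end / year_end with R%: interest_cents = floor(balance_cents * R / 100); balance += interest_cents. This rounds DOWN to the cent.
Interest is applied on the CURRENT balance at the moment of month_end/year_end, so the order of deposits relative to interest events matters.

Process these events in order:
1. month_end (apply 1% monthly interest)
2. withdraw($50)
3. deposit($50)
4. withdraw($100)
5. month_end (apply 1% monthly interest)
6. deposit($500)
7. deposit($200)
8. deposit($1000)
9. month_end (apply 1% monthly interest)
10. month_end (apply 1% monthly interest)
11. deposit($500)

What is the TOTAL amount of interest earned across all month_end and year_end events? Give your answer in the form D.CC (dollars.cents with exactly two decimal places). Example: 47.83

Answer: 112.34

Derivation:
After 1 (month_end (apply 1% monthly interest)): balance=$2020.00 total_interest=$20.00
After 2 (withdraw($50)): balance=$1970.00 total_interest=$20.00
After 3 (deposit($50)): balance=$2020.00 total_interest=$20.00
After 4 (withdraw($100)): balance=$1920.00 total_interest=$20.00
After 5 (month_end (apply 1% monthly interest)): balance=$1939.20 total_interest=$39.20
After 6 (deposit($500)): balance=$2439.20 total_interest=$39.20
After 7 (deposit($200)): balance=$2639.20 total_interest=$39.20
After 8 (deposit($1000)): balance=$3639.20 total_interest=$39.20
After 9 (month_end (apply 1% monthly interest)): balance=$3675.59 total_interest=$75.59
After 10 (month_end (apply 1% monthly interest)): balance=$3712.34 total_interest=$112.34
After 11 (deposit($500)): balance=$4212.34 total_interest=$112.34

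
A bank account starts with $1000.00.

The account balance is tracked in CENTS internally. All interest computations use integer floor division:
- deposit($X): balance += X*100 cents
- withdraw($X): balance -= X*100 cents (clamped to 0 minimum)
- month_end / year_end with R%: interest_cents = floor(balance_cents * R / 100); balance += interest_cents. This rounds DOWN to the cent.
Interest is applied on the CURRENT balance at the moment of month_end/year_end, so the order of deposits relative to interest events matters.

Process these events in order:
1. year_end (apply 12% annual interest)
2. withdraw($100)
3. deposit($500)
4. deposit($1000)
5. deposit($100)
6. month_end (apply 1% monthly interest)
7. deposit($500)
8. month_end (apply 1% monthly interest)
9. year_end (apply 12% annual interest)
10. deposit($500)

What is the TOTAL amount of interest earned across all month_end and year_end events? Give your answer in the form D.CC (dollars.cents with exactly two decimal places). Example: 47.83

After 1 (year_end (apply 12% annual interest)): balance=$1120.00 total_interest=$120.00
After 2 (withdraw($100)): balance=$1020.00 total_interest=$120.00
After 3 (deposit($500)): balance=$1520.00 total_interest=$120.00
After 4 (deposit($1000)): balance=$2520.00 total_interest=$120.00
After 5 (deposit($100)): balance=$2620.00 total_interest=$120.00
After 6 (month_end (apply 1% monthly interest)): balance=$2646.20 total_interest=$146.20
After 7 (deposit($500)): balance=$3146.20 total_interest=$146.20
After 8 (month_end (apply 1% monthly interest)): balance=$3177.66 total_interest=$177.66
After 9 (year_end (apply 12% annual interest)): balance=$3558.97 total_interest=$558.97
After 10 (deposit($500)): balance=$4058.97 total_interest=$558.97

Answer: 558.97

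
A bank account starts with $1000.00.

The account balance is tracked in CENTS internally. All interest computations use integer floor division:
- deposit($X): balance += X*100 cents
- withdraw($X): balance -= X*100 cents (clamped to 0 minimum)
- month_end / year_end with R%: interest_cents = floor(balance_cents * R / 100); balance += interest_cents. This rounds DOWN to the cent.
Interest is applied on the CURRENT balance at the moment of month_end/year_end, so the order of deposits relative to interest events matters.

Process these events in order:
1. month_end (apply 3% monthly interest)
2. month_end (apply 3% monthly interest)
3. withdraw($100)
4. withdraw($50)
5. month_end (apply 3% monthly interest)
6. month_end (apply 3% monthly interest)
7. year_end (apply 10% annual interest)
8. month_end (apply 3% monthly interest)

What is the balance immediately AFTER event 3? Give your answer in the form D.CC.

Answer: 960.90

Derivation:
After 1 (month_end (apply 3% monthly interest)): balance=$1030.00 total_interest=$30.00
After 2 (month_end (apply 3% monthly interest)): balance=$1060.90 total_interest=$60.90
After 3 (withdraw($100)): balance=$960.90 total_interest=$60.90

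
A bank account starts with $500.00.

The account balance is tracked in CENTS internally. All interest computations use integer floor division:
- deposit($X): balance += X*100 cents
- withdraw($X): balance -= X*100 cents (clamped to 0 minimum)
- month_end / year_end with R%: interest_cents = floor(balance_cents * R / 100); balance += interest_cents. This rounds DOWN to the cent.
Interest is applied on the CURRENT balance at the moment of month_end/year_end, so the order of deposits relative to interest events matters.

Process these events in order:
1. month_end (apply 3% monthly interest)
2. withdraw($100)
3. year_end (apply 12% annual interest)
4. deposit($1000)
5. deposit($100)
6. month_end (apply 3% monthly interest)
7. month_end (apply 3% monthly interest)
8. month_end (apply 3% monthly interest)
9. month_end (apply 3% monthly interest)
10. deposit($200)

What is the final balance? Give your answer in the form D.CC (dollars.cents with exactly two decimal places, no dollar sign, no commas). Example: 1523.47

Answer: 1961.18

Derivation:
After 1 (month_end (apply 3% monthly interest)): balance=$515.00 total_interest=$15.00
After 2 (withdraw($100)): balance=$415.00 total_interest=$15.00
After 3 (year_end (apply 12% annual interest)): balance=$464.80 total_interest=$64.80
After 4 (deposit($1000)): balance=$1464.80 total_interest=$64.80
After 5 (deposit($100)): balance=$1564.80 total_interest=$64.80
After 6 (month_end (apply 3% monthly interest)): balance=$1611.74 total_interest=$111.74
After 7 (month_end (apply 3% monthly interest)): balance=$1660.09 total_interest=$160.09
After 8 (month_end (apply 3% monthly interest)): balance=$1709.89 total_interest=$209.89
After 9 (month_end (apply 3% monthly interest)): balance=$1761.18 total_interest=$261.18
After 10 (deposit($200)): balance=$1961.18 total_interest=$261.18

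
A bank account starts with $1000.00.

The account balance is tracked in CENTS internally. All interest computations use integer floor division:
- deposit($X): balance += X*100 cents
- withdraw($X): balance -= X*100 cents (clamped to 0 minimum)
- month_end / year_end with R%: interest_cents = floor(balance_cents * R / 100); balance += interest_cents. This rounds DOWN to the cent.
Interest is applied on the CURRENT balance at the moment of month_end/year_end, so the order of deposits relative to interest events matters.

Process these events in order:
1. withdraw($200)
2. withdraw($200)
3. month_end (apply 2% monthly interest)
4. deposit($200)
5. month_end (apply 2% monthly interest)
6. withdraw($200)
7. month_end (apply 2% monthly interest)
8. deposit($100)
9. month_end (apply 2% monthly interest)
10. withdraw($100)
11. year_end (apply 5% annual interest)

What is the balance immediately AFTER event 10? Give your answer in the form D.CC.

After 1 (withdraw($200)): balance=$800.00 total_interest=$0.00
After 2 (withdraw($200)): balance=$600.00 total_interest=$0.00
After 3 (month_end (apply 2% monthly interest)): balance=$612.00 total_interest=$12.00
After 4 (deposit($200)): balance=$812.00 total_interest=$12.00
After 5 (month_end (apply 2% monthly interest)): balance=$828.24 total_interest=$28.24
After 6 (withdraw($200)): balance=$628.24 total_interest=$28.24
After 7 (month_end (apply 2% monthly interest)): balance=$640.80 total_interest=$40.80
After 8 (deposit($100)): balance=$740.80 total_interest=$40.80
After 9 (month_end (apply 2% monthly interest)): balance=$755.61 total_interest=$55.61
After 10 (withdraw($100)): balance=$655.61 total_interest=$55.61

Answer: 655.61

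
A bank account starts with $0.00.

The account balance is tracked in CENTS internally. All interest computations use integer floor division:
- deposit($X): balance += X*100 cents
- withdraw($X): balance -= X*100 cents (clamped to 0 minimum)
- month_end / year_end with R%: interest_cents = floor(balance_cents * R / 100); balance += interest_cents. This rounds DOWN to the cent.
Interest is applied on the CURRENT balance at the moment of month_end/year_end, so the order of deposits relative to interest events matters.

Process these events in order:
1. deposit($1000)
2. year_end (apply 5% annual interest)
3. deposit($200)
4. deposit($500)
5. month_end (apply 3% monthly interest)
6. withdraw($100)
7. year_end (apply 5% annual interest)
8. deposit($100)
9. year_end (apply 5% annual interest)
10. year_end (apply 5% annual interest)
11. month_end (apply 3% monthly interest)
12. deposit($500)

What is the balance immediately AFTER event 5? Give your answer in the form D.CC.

After 1 (deposit($1000)): balance=$1000.00 total_interest=$0.00
After 2 (year_end (apply 5% annual interest)): balance=$1050.00 total_interest=$50.00
After 3 (deposit($200)): balance=$1250.00 total_interest=$50.00
After 4 (deposit($500)): balance=$1750.00 total_interest=$50.00
After 5 (month_end (apply 3% monthly interest)): balance=$1802.50 total_interest=$102.50

Answer: 1802.50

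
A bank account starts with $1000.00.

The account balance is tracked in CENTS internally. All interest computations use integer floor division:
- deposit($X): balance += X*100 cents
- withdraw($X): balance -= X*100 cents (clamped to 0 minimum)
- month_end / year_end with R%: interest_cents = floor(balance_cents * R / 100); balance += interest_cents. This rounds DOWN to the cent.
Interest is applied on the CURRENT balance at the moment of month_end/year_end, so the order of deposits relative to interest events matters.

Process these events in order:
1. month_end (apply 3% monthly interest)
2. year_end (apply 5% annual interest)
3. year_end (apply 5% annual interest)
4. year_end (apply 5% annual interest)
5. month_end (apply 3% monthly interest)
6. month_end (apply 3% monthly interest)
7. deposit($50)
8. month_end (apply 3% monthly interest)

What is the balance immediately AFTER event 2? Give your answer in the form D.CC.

Answer: 1081.50

Derivation:
After 1 (month_end (apply 3% monthly interest)): balance=$1030.00 total_interest=$30.00
After 2 (year_end (apply 5% annual interest)): balance=$1081.50 total_interest=$81.50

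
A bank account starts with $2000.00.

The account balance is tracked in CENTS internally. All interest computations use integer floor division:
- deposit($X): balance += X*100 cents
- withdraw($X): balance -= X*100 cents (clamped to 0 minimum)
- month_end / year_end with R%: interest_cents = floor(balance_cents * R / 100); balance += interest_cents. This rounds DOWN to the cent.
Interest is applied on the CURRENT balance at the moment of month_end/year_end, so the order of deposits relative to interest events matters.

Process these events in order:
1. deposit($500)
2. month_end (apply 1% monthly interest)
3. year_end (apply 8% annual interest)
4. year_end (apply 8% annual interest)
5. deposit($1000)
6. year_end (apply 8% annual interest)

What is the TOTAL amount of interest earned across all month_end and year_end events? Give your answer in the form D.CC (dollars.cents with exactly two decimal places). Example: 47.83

After 1 (deposit($500)): balance=$2500.00 total_interest=$0.00
After 2 (month_end (apply 1% monthly interest)): balance=$2525.00 total_interest=$25.00
After 3 (year_end (apply 8% annual interest)): balance=$2727.00 total_interest=$227.00
After 4 (year_end (apply 8% annual interest)): balance=$2945.16 total_interest=$445.16
After 5 (deposit($1000)): balance=$3945.16 total_interest=$445.16
After 6 (year_end (apply 8% annual interest)): balance=$4260.77 total_interest=$760.77

Answer: 760.77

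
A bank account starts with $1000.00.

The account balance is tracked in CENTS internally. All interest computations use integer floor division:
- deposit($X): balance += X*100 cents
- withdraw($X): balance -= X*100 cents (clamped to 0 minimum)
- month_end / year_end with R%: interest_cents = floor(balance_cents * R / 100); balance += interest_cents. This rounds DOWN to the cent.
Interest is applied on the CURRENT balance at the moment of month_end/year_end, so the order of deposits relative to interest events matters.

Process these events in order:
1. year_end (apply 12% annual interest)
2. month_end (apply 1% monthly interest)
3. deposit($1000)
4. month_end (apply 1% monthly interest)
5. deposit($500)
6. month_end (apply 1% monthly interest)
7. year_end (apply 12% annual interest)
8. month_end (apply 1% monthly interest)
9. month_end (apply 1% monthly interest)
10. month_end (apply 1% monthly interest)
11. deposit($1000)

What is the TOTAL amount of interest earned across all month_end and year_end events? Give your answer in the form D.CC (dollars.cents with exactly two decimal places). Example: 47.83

Answer: 591.41

Derivation:
After 1 (year_end (apply 12% annual interest)): balance=$1120.00 total_interest=$120.00
After 2 (month_end (apply 1% monthly interest)): balance=$1131.20 total_interest=$131.20
After 3 (deposit($1000)): balance=$2131.20 total_interest=$131.20
After 4 (month_end (apply 1% monthly interest)): balance=$2152.51 total_interest=$152.51
After 5 (deposit($500)): balance=$2652.51 total_interest=$152.51
After 6 (month_end (apply 1% monthly interest)): balance=$2679.03 total_interest=$179.03
After 7 (year_end (apply 12% annual interest)): balance=$3000.51 total_interest=$500.51
After 8 (month_end (apply 1% monthly interest)): balance=$3030.51 total_interest=$530.51
After 9 (month_end (apply 1% monthly interest)): balance=$3060.81 total_interest=$560.81
After 10 (month_end (apply 1% monthly interest)): balance=$3091.41 total_interest=$591.41
After 11 (deposit($1000)): balance=$4091.41 total_interest=$591.41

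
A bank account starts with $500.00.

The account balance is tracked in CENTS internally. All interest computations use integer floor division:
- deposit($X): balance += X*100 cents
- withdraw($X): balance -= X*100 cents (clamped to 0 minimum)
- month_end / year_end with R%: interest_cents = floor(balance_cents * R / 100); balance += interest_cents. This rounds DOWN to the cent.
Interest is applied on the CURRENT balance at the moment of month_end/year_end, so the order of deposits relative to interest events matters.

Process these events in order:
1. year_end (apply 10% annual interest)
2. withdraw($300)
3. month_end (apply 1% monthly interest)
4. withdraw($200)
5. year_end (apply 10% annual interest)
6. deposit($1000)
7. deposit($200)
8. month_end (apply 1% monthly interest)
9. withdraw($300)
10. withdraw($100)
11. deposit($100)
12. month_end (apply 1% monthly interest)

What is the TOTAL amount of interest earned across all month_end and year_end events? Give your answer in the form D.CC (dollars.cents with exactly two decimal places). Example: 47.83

After 1 (year_end (apply 10% annual interest)): balance=$550.00 total_interest=$50.00
After 2 (withdraw($300)): balance=$250.00 total_interest=$50.00
After 3 (month_end (apply 1% monthly interest)): balance=$252.50 total_interest=$52.50
After 4 (withdraw($200)): balance=$52.50 total_interest=$52.50
After 5 (year_end (apply 10% annual interest)): balance=$57.75 total_interest=$57.75
After 6 (deposit($1000)): balance=$1057.75 total_interest=$57.75
After 7 (deposit($200)): balance=$1257.75 total_interest=$57.75
After 8 (month_end (apply 1% monthly interest)): balance=$1270.32 total_interest=$70.32
After 9 (withdraw($300)): balance=$970.32 total_interest=$70.32
After 10 (withdraw($100)): balance=$870.32 total_interest=$70.32
After 11 (deposit($100)): balance=$970.32 total_interest=$70.32
After 12 (month_end (apply 1% monthly interest)): balance=$980.02 total_interest=$80.02

Answer: 80.02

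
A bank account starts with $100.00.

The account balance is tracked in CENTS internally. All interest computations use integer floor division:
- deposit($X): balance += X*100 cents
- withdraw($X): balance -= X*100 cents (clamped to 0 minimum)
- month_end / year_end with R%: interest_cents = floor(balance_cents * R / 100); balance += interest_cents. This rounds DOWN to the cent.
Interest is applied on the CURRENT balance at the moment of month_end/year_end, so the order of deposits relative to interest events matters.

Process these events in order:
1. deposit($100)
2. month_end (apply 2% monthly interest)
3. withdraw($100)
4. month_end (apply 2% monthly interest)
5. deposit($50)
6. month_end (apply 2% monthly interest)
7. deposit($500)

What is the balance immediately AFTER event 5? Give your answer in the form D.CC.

After 1 (deposit($100)): balance=$200.00 total_interest=$0.00
After 2 (month_end (apply 2% monthly interest)): balance=$204.00 total_interest=$4.00
After 3 (withdraw($100)): balance=$104.00 total_interest=$4.00
After 4 (month_end (apply 2% monthly interest)): balance=$106.08 total_interest=$6.08
After 5 (deposit($50)): balance=$156.08 total_interest=$6.08

Answer: 156.08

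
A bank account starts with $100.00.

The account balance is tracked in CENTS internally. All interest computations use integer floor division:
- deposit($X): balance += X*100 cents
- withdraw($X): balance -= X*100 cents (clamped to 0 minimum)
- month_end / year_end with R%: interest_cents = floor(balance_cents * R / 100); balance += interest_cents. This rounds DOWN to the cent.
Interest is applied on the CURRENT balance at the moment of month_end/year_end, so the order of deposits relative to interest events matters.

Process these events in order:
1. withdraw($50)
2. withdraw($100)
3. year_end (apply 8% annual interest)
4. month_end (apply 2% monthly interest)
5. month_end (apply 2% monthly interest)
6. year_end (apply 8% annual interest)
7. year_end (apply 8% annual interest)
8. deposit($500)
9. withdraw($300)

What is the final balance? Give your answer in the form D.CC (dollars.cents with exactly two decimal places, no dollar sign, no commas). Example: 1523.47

After 1 (withdraw($50)): balance=$50.00 total_interest=$0.00
After 2 (withdraw($100)): balance=$0.00 total_interest=$0.00
After 3 (year_end (apply 8% annual interest)): balance=$0.00 total_interest=$0.00
After 4 (month_end (apply 2% monthly interest)): balance=$0.00 total_interest=$0.00
After 5 (month_end (apply 2% monthly interest)): balance=$0.00 total_interest=$0.00
After 6 (year_end (apply 8% annual interest)): balance=$0.00 total_interest=$0.00
After 7 (year_end (apply 8% annual interest)): balance=$0.00 total_interest=$0.00
After 8 (deposit($500)): balance=$500.00 total_interest=$0.00
After 9 (withdraw($300)): balance=$200.00 total_interest=$0.00

Answer: 200.00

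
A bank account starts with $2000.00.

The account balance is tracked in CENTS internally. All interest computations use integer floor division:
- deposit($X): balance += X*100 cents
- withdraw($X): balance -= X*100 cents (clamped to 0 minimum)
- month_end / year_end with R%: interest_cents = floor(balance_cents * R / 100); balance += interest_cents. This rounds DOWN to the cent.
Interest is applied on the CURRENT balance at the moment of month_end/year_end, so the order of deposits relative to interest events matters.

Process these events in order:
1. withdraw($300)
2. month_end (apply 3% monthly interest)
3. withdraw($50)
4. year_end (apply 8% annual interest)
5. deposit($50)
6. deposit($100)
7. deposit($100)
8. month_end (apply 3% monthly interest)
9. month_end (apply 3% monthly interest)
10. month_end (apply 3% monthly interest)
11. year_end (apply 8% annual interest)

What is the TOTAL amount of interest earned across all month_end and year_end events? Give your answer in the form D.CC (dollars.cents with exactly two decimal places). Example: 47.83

After 1 (withdraw($300)): balance=$1700.00 total_interest=$0.00
After 2 (month_end (apply 3% monthly interest)): balance=$1751.00 total_interest=$51.00
After 3 (withdraw($50)): balance=$1701.00 total_interest=$51.00
After 4 (year_end (apply 8% annual interest)): balance=$1837.08 total_interest=$187.08
After 5 (deposit($50)): balance=$1887.08 total_interest=$187.08
After 6 (deposit($100)): balance=$1987.08 total_interest=$187.08
After 7 (deposit($100)): balance=$2087.08 total_interest=$187.08
After 8 (month_end (apply 3% monthly interest)): balance=$2149.69 total_interest=$249.69
After 9 (month_end (apply 3% monthly interest)): balance=$2214.18 total_interest=$314.18
After 10 (month_end (apply 3% monthly interest)): balance=$2280.60 total_interest=$380.60
After 11 (year_end (apply 8% annual interest)): balance=$2463.04 total_interest=$563.04

Answer: 563.04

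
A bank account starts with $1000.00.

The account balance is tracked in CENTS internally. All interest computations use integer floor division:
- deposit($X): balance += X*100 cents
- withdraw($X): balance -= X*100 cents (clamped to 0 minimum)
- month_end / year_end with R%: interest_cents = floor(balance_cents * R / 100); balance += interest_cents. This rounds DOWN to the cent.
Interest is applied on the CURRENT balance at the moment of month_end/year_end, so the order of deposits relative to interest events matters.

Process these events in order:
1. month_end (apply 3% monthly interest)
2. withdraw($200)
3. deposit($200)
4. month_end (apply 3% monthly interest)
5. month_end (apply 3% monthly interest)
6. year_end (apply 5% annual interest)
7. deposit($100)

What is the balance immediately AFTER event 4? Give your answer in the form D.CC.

Answer: 1060.90

Derivation:
After 1 (month_end (apply 3% monthly interest)): balance=$1030.00 total_interest=$30.00
After 2 (withdraw($200)): balance=$830.00 total_interest=$30.00
After 3 (deposit($200)): balance=$1030.00 total_interest=$30.00
After 4 (month_end (apply 3% monthly interest)): balance=$1060.90 total_interest=$60.90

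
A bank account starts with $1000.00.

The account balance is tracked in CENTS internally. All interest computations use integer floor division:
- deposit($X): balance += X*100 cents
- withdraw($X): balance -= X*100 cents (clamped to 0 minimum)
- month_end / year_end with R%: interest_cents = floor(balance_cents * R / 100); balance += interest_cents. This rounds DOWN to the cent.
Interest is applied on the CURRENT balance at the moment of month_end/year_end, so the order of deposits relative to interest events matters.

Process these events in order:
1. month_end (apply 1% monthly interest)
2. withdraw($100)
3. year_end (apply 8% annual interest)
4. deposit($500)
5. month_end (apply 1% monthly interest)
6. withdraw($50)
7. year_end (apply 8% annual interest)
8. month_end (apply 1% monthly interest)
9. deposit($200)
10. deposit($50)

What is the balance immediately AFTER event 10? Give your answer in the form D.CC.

After 1 (month_end (apply 1% monthly interest)): balance=$1010.00 total_interest=$10.00
After 2 (withdraw($100)): balance=$910.00 total_interest=$10.00
After 3 (year_end (apply 8% annual interest)): balance=$982.80 total_interest=$82.80
After 4 (deposit($500)): balance=$1482.80 total_interest=$82.80
After 5 (month_end (apply 1% monthly interest)): balance=$1497.62 total_interest=$97.62
After 6 (withdraw($50)): balance=$1447.62 total_interest=$97.62
After 7 (year_end (apply 8% annual interest)): balance=$1563.42 total_interest=$213.42
After 8 (month_end (apply 1% monthly interest)): balance=$1579.05 total_interest=$229.05
After 9 (deposit($200)): balance=$1779.05 total_interest=$229.05
After 10 (deposit($50)): balance=$1829.05 total_interest=$229.05

Answer: 1829.05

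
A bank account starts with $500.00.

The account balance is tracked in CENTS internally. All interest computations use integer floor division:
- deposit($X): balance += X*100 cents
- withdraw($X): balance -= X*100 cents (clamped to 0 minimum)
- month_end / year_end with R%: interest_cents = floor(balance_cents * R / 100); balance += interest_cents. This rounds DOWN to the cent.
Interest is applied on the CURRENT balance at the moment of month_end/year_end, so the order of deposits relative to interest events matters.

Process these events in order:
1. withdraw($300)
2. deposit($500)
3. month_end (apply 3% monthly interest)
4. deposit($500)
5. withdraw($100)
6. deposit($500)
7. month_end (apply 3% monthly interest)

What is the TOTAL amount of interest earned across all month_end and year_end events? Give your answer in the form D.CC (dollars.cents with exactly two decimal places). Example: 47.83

After 1 (withdraw($300)): balance=$200.00 total_interest=$0.00
After 2 (deposit($500)): balance=$700.00 total_interest=$0.00
After 3 (month_end (apply 3% monthly interest)): balance=$721.00 total_interest=$21.00
After 4 (deposit($500)): balance=$1221.00 total_interest=$21.00
After 5 (withdraw($100)): balance=$1121.00 total_interest=$21.00
After 6 (deposit($500)): balance=$1621.00 total_interest=$21.00
After 7 (month_end (apply 3% monthly interest)): balance=$1669.63 total_interest=$69.63

Answer: 69.63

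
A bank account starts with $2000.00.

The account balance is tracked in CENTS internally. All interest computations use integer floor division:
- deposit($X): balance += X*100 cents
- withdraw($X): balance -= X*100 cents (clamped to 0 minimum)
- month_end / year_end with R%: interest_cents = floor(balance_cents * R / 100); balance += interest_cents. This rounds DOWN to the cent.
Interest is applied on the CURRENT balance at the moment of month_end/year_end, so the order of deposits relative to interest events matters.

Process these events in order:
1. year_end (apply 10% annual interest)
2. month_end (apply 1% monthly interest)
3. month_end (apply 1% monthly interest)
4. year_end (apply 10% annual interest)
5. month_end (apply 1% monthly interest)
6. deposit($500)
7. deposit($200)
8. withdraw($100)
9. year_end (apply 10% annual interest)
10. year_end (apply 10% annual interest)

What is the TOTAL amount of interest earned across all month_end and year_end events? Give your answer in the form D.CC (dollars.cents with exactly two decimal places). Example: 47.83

Answer: 1142.91

Derivation:
After 1 (year_end (apply 10% annual interest)): balance=$2200.00 total_interest=$200.00
After 2 (month_end (apply 1% monthly interest)): balance=$2222.00 total_interest=$222.00
After 3 (month_end (apply 1% monthly interest)): balance=$2244.22 total_interest=$244.22
After 4 (year_end (apply 10% annual interest)): balance=$2468.64 total_interest=$468.64
After 5 (month_end (apply 1% monthly interest)): balance=$2493.32 total_interest=$493.32
After 6 (deposit($500)): balance=$2993.32 total_interest=$493.32
After 7 (deposit($200)): balance=$3193.32 total_interest=$493.32
After 8 (withdraw($100)): balance=$3093.32 total_interest=$493.32
After 9 (year_end (apply 10% annual interest)): balance=$3402.65 total_interest=$802.65
After 10 (year_end (apply 10% annual interest)): balance=$3742.91 total_interest=$1142.91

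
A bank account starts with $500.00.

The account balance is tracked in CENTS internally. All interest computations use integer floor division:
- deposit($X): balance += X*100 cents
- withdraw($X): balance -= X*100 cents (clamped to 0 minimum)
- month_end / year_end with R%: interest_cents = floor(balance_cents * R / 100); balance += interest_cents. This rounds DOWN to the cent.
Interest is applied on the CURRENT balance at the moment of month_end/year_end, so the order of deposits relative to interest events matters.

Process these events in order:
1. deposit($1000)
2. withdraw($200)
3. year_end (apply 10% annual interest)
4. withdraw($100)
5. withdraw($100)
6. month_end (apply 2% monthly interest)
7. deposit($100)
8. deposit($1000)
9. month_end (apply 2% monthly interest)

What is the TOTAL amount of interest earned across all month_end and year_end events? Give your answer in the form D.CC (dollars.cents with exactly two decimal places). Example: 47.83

After 1 (deposit($1000)): balance=$1500.00 total_interest=$0.00
After 2 (withdraw($200)): balance=$1300.00 total_interest=$0.00
After 3 (year_end (apply 10% annual interest)): balance=$1430.00 total_interest=$130.00
After 4 (withdraw($100)): balance=$1330.00 total_interest=$130.00
After 5 (withdraw($100)): balance=$1230.00 total_interest=$130.00
After 6 (month_end (apply 2% monthly interest)): balance=$1254.60 total_interest=$154.60
After 7 (deposit($100)): balance=$1354.60 total_interest=$154.60
After 8 (deposit($1000)): balance=$2354.60 total_interest=$154.60
After 9 (month_end (apply 2% monthly interest)): balance=$2401.69 total_interest=$201.69

Answer: 201.69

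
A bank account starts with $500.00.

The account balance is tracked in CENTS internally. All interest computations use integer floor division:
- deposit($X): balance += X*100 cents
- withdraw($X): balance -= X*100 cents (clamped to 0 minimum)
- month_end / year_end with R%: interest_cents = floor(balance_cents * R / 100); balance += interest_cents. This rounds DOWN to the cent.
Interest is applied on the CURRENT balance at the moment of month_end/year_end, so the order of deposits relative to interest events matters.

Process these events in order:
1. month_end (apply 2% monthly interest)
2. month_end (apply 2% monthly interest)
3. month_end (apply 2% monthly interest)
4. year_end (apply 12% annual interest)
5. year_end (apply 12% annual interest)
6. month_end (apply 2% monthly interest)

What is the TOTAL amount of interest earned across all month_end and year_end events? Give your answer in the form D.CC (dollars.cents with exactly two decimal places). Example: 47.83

After 1 (month_end (apply 2% monthly interest)): balance=$510.00 total_interest=$10.00
After 2 (month_end (apply 2% monthly interest)): balance=$520.20 total_interest=$20.20
After 3 (month_end (apply 2% monthly interest)): balance=$530.60 total_interest=$30.60
After 4 (year_end (apply 12% annual interest)): balance=$594.27 total_interest=$94.27
After 5 (year_end (apply 12% annual interest)): balance=$665.58 total_interest=$165.58
After 6 (month_end (apply 2% monthly interest)): balance=$678.89 total_interest=$178.89

Answer: 178.89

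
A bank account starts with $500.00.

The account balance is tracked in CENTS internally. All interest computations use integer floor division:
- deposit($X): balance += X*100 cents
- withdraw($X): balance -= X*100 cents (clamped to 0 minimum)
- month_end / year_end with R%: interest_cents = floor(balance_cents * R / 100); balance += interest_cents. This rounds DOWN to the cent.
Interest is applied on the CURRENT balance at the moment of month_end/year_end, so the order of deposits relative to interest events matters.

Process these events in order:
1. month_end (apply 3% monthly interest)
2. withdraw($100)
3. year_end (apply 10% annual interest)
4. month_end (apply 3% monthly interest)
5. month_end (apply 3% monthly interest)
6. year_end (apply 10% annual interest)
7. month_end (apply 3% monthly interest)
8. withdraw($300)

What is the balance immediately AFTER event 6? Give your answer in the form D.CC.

Answer: 532.71

Derivation:
After 1 (month_end (apply 3% monthly interest)): balance=$515.00 total_interest=$15.00
After 2 (withdraw($100)): balance=$415.00 total_interest=$15.00
After 3 (year_end (apply 10% annual interest)): balance=$456.50 total_interest=$56.50
After 4 (month_end (apply 3% monthly interest)): balance=$470.19 total_interest=$70.19
After 5 (month_end (apply 3% monthly interest)): balance=$484.29 total_interest=$84.29
After 6 (year_end (apply 10% annual interest)): balance=$532.71 total_interest=$132.71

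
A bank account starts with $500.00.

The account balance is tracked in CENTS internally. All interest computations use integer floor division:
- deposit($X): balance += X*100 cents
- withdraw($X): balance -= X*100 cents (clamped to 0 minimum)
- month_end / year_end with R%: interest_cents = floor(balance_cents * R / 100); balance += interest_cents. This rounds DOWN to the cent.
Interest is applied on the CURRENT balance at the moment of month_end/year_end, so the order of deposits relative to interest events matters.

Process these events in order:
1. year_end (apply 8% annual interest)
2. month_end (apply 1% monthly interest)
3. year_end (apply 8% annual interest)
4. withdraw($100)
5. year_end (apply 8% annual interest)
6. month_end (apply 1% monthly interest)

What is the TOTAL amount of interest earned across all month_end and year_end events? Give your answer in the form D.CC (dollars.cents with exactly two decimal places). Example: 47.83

After 1 (year_end (apply 8% annual interest)): balance=$540.00 total_interest=$40.00
After 2 (month_end (apply 1% monthly interest)): balance=$545.40 total_interest=$45.40
After 3 (year_end (apply 8% annual interest)): balance=$589.03 total_interest=$89.03
After 4 (withdraw($100)): balance=$489.03 total_interest=$89.03
After 5 (year_end (apply 8% annual interest)): balance=$528.15 total_interest=$128.15
After 6 (month_end (apply 1% monthly interest)): balance=$533.43 total_interest=$133.43

Answer: 133.43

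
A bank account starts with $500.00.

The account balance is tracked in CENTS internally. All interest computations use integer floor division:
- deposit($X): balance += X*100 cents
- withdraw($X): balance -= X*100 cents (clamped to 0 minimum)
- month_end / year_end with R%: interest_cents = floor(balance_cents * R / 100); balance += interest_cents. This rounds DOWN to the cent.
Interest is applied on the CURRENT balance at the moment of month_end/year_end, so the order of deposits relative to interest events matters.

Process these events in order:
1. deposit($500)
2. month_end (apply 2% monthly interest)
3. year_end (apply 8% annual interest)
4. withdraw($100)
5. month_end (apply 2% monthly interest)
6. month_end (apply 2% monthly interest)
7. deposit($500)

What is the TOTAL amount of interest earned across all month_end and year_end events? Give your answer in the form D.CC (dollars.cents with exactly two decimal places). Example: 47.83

Answer: 142.06

Derivation:
After 1 (deposit($500)): balance=$1000.00 total_interest=$0.00
After 2 (month_end (apply 2% monthly interest)): balance=$1020.00 total_interest=$20.00
After 3 (year_end (apply 8% annual interest)): balance=$1101.60 total_interest=$101.60
After 4 (withdraw($100)): balance=$1001.60 total_interest=$101.60
After 5 (month_end (apply 2% monthly interest)): balance=$1021.63 total_interest=$121.63
After 6 (month_end (apply 2% monthly interest)): balance=$1042.06 total_interest=$142.06
After 7 (deposit($500)): balance=$1542.06 total_interest=$142.06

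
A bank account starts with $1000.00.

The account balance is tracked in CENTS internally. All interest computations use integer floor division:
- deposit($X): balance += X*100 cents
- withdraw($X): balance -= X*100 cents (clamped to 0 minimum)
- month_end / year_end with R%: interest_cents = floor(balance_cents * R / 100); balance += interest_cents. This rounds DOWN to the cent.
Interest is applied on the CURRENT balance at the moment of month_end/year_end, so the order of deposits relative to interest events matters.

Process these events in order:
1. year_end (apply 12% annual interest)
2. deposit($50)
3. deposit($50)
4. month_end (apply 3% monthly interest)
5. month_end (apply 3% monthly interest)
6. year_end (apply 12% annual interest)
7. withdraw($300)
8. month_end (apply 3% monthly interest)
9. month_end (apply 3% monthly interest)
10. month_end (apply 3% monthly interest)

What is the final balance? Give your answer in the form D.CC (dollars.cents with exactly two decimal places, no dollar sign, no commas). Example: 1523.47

After 1 (year_end (apply 12% annual interest)): balance=$1120.00 total_interest=$120.00
After 2 (deposit($50)): balance=$1170.00 total_interest=$120.00
After 3 (deposit($50)): balance=$1220.00 total_interest=$120.00
After 4 (month_end (apply 3% monthly interest)): balance=$1256.60 total_interest=$156.60
After 5 (month_end (apply 3% monthly interest)): balance=$1294.29 total_interest=$194.29
After 6 (year_end (apply 12% annual interest)): balance=$1449.60 total_interest=$349.60
After 7 (withdraw($300)): balance=$1149.60 total_interest=$349.60
After 8 (month_end (apply 3% monthly interest)): balance=$1184.08 total_interest=$384.08
After 9 (month_end (apply 3% monthly interest)): balance=$1219.60 total_interest=$419.60
After 10 (month_end (apply 3% monthly interest)): balance=$1256.18 total_interest=$456.18

Answer: 1256.18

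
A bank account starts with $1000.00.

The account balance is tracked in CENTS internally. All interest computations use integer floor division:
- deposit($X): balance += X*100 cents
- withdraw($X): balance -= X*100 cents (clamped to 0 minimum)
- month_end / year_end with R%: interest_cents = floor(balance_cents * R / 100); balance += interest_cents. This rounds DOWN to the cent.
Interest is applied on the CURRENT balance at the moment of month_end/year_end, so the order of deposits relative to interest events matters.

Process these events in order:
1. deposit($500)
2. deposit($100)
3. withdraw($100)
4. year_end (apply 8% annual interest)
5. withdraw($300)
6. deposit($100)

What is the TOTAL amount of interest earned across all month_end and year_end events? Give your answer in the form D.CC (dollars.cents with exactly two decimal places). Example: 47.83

Answer: 120.00

Derivation:
After 1 (deposit($500)): balance=$1500.00 total_interest=$0.00
After 2 (deposit($100)): balance=$1600.00 total_interest=$0.00
After 3 (withdraw($100)): balance=$1500.00 total_interest=$0.00
After 4 (year_end (apply 8% annual interest)): balance=$1620.00 total_interest=$120.00
After 5 (withdraw($300)): balance=$1320.00 total_interest=$120.00
After 6 (deposit($100)): balance=$1420.00 total_interest=$120.00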